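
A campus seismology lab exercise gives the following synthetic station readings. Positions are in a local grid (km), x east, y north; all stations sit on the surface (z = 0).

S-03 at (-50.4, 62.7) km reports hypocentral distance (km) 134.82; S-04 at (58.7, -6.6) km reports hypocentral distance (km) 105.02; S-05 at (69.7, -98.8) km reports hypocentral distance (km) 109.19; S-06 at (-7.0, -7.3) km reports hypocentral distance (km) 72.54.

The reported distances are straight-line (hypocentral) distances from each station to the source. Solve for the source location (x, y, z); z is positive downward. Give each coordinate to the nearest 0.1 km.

Each station gives a sphere (x−x_i)² + (y−y_i)² + z² = d_i² (stations at z=0).
Subtracting the S-03 sphere from S-04 and S-05: z² cancels, leaving linear equations in x and y:
218.2 x − 138.6 y = 4165.03
240.2 x − 323.0 y = 14402.06
Solving: x ≈ -17.501, y ≈ -57.603 km (keep extra digits for the depth step; rounded: -17.5, -57.6).
Then from the S-03 sphere: z² = 134.82² − (x + 50.4)² − (y − 62.7)² with x = -17.501, y = -57.603, so z ≈ 51.198 ≈ 51.2 km.

(-17.5, -57.6, 51.2)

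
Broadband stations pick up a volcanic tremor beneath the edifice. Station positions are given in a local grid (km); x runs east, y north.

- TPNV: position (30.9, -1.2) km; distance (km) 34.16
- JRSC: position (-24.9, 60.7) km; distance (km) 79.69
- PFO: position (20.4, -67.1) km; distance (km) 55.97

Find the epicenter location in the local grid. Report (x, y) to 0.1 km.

Circle about each station: (x − 30.9)² + (y + 1.2)² = 34.16²; (x + 24.9)² + (y − 60.7)² = 79.69²; (x − 20.4)² + (y + 67.1)² = 55.97².
Subtracting the TPNV equation from the JRSC and PFO equations removes the quadratic terms:
-111.6 x + 123.8 y = -1835.34
-21.0 x − 131.8 y = 1996.58
Solving the 2×2 system: x ≈ -0.3, y ≈ -15.1 km.

x ≈ -0.3 km, y ≈ -15.1 km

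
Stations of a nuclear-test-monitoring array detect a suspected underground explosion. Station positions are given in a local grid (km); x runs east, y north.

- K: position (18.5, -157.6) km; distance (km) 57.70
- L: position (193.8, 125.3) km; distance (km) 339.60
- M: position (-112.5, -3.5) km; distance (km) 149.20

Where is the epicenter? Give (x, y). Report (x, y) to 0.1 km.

Circle about each station: (x − 18.5)² + (y + 157.6)² = 57.70²; (x − 193.8)² + (y − 125.3)² = 339.60²; (x + 112.5)² + (y + 3.5)² = 149.20².
Subtracting the K equation from the L and M equations removes the quadratic terms:
350.6 x + 565.8 y = -83920.35
-262.0 x + 308.2 y = -31442.86
Solving the 2×2 system: x ≈ -31.5, y ≈ -128.8 km.
Check against K (with the unrounded x, y): √((x − 18.5)²+(y + 157.6)²) = 57.70 ≈ 57.70 km. ✓

(-31.5, -128.8)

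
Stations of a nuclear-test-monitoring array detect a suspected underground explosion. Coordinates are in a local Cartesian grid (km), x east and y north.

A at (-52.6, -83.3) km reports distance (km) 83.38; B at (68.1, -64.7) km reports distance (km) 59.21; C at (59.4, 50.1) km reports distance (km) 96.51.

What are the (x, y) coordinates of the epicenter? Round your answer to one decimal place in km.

Circle about each station: (x + 52.6)² + (y + 83.3)² = 83.38²; (x − 68.1)² + (y + 64.7)² = 59.21²; (x − 59.4)² + (y − 50.1)² = 96.51².
Subtracting pairs of circle equations eliminates x²+y² and gives linear equations (the radical axes):
241.4 x + 37.2 y = 2564.45
224.0 x + 266.8 y = -6029.24
Solving the 2×2 system: x ≈ 16.2, y ≈ -36.2 km.

16.2 km east, -36.2 km north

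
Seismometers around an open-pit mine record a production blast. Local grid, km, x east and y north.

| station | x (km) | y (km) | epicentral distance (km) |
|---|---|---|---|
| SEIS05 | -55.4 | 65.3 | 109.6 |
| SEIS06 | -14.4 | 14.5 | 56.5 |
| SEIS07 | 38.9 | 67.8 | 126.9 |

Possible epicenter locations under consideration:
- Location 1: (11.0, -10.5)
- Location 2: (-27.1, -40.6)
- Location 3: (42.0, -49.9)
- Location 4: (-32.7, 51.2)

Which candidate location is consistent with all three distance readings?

For each candidate, compare |candidate − station| to the reported distance:
Location 1: residuals SEIS05 8.8, SEIS06 20.9, SEIS07 43.8 → max 43.8 km
Location 2: residuals SEIS05 0.0, SEIS06 0.0, SEIS07 0.0 → max 0.0 km
Location 3: residuals SEIS05 41.3, SEIS06 29.1, SEIS07 9.2 → max 41.3 km
Location 4: residuals SEIS05 82.9, SEIS06 15.5, SEIS07 53.4 → max 82.9 km
Only Location 2 has all residuals ≈ 0.

Location 2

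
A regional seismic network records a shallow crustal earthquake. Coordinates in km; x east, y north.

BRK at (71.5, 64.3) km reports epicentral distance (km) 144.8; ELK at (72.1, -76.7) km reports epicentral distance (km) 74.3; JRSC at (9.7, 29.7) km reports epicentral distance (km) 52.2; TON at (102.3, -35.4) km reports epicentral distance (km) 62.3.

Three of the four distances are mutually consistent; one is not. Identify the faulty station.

Solve using three stations at a time. Using ELK, JRSC, TON (subtract circle equations pairwise → linear system) gives (x, y) ≈ (47.0, -6.8).
Distances from that point to each station vs reported:
  BRK: calculated 75.2 vs reported 144.8 → residual 69.6 km
  ELK: calculated 74.3 vs reported 74.3 → residual 0.0 km
  JRSC: calculated 52.2 vs reported 52.2 → residual 0.0 km
  TON: calculated 62.3 vs reported 62.3 → residual 0.0 km
ELK, JRSC, TON are mutually consistent (residuals ≈ 0); BRK is off by 69.6 km.

BRK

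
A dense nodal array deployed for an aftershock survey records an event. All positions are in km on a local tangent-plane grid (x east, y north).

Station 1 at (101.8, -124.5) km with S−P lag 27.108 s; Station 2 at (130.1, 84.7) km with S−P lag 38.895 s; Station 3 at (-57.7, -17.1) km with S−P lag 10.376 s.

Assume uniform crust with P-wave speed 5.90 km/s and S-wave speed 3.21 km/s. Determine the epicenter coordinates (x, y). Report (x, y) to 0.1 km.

x ≈ -84.9 km, y ≈ -84.9 km

Distance from S−P lag: d = Δt · v_P v_S / (v_P − v_S) = Δt · (5.90·3.21)/(5.90−3.21) ≈ 7.0405·Δt.
So d_Station 1 = 190.85, d_Station 2 = 273.84, d_Station 3 = 73.05 km.
Circle about each station: (x − 101.8)² + (y + 124.5)² = 190.85²; (x − 130.1)² + (y − 84.7)² = 273.84²; (x + 57.7)² + (y + 17.1)² = 73.05².
Subtracting pairs of circle equations eliminates x²+y² and gives linear equations (the radical axes):
56.6 x + 418.4 y = -40328.01
-319.0 x + 214.8 y = 8845.63
Solving the 2×2 system: x ≈ -84.9, y ≈ -84.9 km.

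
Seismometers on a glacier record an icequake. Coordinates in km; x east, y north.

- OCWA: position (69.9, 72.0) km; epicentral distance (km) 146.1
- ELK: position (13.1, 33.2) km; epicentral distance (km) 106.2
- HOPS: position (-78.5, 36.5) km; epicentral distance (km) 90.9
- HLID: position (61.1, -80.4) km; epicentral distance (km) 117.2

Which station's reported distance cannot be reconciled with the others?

OCWA

Solve using three stations at a time. Using ELK, HOPS, HLID (subtract circle equations pairwise → linear system) gives (x, y) ≈ (-52.2, -50.5).
Distances from that point to each station vs reported:
  OCWA: calculated 173.0 vs reported 146.1 → residual 26.9 km
  ELK: calculated 106.2 vs reported 106.2 → residual 0.0 km
  HOPS: calculated 90.9 vs reported 90.9 → residual 0.0 km
  HLID: calculated 117.2 vs reported 117.2 → residual 0.0 km
ELK, HOPS, HLID are mutually consistent (residuals ≈ 0); OCWA is off by 26.9 km.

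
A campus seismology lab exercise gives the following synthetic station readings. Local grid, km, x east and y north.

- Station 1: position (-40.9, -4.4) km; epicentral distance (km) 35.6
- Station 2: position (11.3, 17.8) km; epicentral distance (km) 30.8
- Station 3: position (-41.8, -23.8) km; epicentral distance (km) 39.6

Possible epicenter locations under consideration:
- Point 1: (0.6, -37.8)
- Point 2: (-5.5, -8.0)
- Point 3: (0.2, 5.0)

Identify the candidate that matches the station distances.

For each candidate, compare |candidate − station| to the reported distance:
Point 1: residuals Station 1 17.7, Station 2 25.8, Station 3 5.1 → max 25.8 km
Point 2: residuals Station 1 0.0, Station 2 0.0, Station 3 0.0 → max 0.0 km
Point 3: residuals Station 1 6.6, Station 2 13.9, Station 3 11.3 → max 13.9 km
Only Point 2 has all residuals ≈ 0.

Point 2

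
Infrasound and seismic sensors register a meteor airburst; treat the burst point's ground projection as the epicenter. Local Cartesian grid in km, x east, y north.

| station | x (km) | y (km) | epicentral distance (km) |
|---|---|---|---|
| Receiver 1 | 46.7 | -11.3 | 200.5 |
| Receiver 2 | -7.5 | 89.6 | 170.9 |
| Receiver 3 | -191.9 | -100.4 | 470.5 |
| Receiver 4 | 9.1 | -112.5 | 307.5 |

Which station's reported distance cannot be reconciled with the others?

Solve using three stations at a time. Using Receiver 1, Receiver 2, Receiver 4 (subtract circle equations pairwise → linear system) gives (x, y) ≈ (147.4, 162.3).
Distances from that point to each station vs reported:
  Receiver 1: calculated 200.7 vs reported 200.5 → residual 0.2 km
  Receiver 2: calculated 171.1 vs reported 170.9 → residual 0.2 km
  Receiver 3: calculated 429.1 vs reported 470.5 → residual 41.4 km
  Receiver 4: calculated 307.6 vs reported 307.5 → residual 0.1 km
Receiver 1, Receiver 2, Receiver 4 are mutually consistent (residuals ≈ 0); Receiver 3 is off by 41.4 km.

Receiver 3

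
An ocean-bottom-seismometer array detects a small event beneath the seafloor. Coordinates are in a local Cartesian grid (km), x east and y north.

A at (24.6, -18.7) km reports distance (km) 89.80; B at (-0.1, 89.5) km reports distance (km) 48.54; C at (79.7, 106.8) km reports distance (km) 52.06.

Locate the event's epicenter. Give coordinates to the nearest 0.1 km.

Circle about each station: (x − 24.6)² + (y + 18.7)² = 89.80²; (x + 0.1)² + (y − 89.5)² = 48.54²; (x − 79.7)² + (y − 106.8)² = 52.06².
Subtracting the A equation from the B and C equations removes the quadratic terms:
-49.4 x + 216.4 y = 12763.32
110.2 x + 251.0 y = 22157.28
Solving the 2×2 system: x ≈ 43.9, y ≈ 69.0 km.
Check against A (with the unrounded x, y): √((x − 24.6)²+(y + 18.7)²) = 89.80 ≈ 89.80 km. ✓

(43.9, 69.0)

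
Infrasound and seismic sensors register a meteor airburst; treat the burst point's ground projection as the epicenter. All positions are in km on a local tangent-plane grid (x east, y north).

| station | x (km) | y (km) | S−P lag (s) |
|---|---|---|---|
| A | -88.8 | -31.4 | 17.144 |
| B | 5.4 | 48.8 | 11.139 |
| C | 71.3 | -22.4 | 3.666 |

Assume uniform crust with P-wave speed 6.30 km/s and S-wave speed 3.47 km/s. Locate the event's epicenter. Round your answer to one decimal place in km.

Distance from S−P lag: d = Δt · v_P v_S / (v_P − v_S) = Δt · (6.30·3.47)/(6.30−3.47) ≈ 7.7247·Δt.
So d_A = 132.43, d_B = 86.05, d_C = 28.32 km.
Circle about each station: (x + 88.8)² + (y + 31.4)² = 132.43²; (x − 5.4)² + (y − 48.8)² = 86.05²; (x − 71.3)² + (y + 22.4)² = 28.32².
Subtracting the A equation from the B and C equations removes the quadratic terms:
188.4 x + 160.4 y = 3672.30
320.2 x + 18.0 y = 13449.73
Solving the 2×2 system: x ≈ 43.6, y ≈ -28.3 km.

x ≈ 43.6 km, y ≈ -28.3 km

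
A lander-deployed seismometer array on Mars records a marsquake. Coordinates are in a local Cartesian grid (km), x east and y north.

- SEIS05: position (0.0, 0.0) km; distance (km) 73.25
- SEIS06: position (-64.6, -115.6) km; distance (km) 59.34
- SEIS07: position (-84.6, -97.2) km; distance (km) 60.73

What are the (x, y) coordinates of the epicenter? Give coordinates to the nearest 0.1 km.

x ≈ -32.8 km, y ≈ -65.5 km

Circle about each station: x² + y² = 73.25²; (x + 64.6)² + (y + 115.6)² = 59.34²; (x + 84.6)² + (y + 97.2)² = 60.73².
Subtracting the SEIS05 equation from the SEIS06 and SEIS07 equations removes the quadratic terms:
-129.2 x − 231.2 y = 19380.85
-169.2 x − 194.4 y = 18282.43
Solving the 2×2 system: x ≈ -32.8, y ≈ -65.5 km.
Check against SEIS05 (with the unrounded x, y): √(x²+y²) = 73.25 ≈ 73.25 km. ✓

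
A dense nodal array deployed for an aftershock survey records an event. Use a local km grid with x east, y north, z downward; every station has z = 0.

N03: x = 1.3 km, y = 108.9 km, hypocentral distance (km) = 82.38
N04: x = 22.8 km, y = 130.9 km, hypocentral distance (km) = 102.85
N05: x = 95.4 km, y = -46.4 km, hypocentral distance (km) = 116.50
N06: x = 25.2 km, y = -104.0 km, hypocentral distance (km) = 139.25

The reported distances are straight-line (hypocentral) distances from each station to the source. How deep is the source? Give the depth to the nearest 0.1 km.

Each station gives a sphere (x−x_i)² + (y−y_i)² + z² = d_i² (stations at z=0).
Subtracting the N03 sphere from N04 and N05: z² cancels, leaving linear equations in x and y:
43.0 x + 44.0 y = 2002.09
188.2 x − 310.6 y = -7392.57
Solving: x ≈ 13.707, y ≈ 32.106 km (keep extra digits for the depth step; rounded: 13.7, 32.1).
Then from the N03 sphere: z² = 82.38² − (x − 1.3)² − (y − 108.9)² with x = 13.707, y = 32.106, so z ≈ 27.115 ≈ 27.1 km.
Check against N06 (with the unrounded solution): distance 139.26 ≈ 139.25 km. ✓

z ≈ 27.1 km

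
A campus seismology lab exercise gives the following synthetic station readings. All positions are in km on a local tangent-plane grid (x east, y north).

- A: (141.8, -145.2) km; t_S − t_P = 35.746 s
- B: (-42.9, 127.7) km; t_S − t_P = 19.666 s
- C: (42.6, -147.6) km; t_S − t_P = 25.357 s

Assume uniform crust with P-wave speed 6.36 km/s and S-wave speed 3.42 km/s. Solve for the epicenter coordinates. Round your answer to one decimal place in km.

(-86.2, -11.2)

Distance from S−P lag: d = Δt · v_P v_S / (v_P − v_S) = Δt · (6.36·3.42)/(6.36−3.42) ≈ 7.3984·Δt.
So d_A = 264.46, d_B = 145.50, d_C = 187.60 km.
Circle about each station: (x − 141.8)² + (y + 145.2)² = 264.46²; (x + 42.9)² + (y − 127.7)² = 145.50²; (x − 42.6)² + (y + 147.6)² = 187.60².
Subtracting the A equation from the B and C equations removes the quadratic terms:
-369.4 x + 545.8 y = 25726.26
-198.4 x − 4.8 y = 17155.57
Solving the 2×2 system: x ≈ -86.2, y ≈ -11.2 km.
Check against A (with the unrounded x, y): √((x − 141.8)²+(y + 145.2)²) = 264.46 ≈ 264.46 km. ✓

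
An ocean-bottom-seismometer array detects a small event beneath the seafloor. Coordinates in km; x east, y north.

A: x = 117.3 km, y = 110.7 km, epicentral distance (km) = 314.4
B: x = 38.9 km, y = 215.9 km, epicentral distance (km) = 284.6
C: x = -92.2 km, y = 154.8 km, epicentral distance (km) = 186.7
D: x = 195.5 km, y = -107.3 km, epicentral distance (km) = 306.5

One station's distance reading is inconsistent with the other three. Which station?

Solve using three stations at a time. Using B, C, D (subtract circle equations pairwise → linear system) gives (x, y) ≈ (-101.5, -31.6).
Distances from that point to each station vs reported:
  A: calculated 261.0 vs reported 314.4 → residual 53.4 km
  B: calculated 284.6 vs reported 284.6 → residual 0.0 km
  C: calculated 186.7 vs reported 186.7 → residual 0.0 km
  D: calculated 306.5 vs reported 306.5 → residual 0.0 km
B, C, D are mutually consistent (residuals ≈ 0); A is off by 53.4 km.

A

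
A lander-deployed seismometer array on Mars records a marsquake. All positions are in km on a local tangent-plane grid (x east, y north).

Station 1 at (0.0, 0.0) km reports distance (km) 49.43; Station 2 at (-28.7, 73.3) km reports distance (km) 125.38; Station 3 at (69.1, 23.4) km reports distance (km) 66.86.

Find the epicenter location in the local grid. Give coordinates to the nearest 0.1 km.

x ≈ 35.5 km, y ≈ -34.4 km

Circle about each station: x² + y² = 49.43²; (x + 28.7)² + (y − 73.3)² = 125.38²; (x − 69.1)² + (y − 23.4)² = 66.86².
Subtracting pairs of circle equations eliminates x²+y² and gives linear equations (the radical axes):
-57.4 x + 146.6 y = -7080.24
138.2 x + 46.8 y = 3295.44
Solving the 2×2 system: x ≈ 35.5, y ≈ -34.4 km.
Check against Station 1 (with the unrounded x, y): √(x²+y²) = 49.43 ≈ 49.43 km. ✓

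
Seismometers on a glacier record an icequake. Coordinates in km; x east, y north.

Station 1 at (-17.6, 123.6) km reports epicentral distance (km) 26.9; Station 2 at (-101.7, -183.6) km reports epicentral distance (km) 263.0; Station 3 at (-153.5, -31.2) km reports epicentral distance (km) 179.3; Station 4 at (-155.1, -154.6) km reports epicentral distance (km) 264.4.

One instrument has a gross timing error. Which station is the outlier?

Station 1

Solve using three stations at a time. Using Station 2, Station 3, Station 4 (subtract circle equations pairwise → linear system) gives (x, y) ≈ (1.9, 58.1).
Distances from that point to each station vs reported:
  Station 1: calculated 68.4 vs reported 26.9 → residual 41.5 km
  Station 2: calculated 262.9 vs reported 263.0 → residual 0.1 km
  Station 3: calculated 179.2 vs reported 179.3 → residual 0.1 km
  Station 4: calculated 264.3 vs reported 264.4 → residual 0.1 km
Station 2, Station 3, Station 4 are mutually consistent (residuals ≈ 0); Station 1 is off by 41.5 km.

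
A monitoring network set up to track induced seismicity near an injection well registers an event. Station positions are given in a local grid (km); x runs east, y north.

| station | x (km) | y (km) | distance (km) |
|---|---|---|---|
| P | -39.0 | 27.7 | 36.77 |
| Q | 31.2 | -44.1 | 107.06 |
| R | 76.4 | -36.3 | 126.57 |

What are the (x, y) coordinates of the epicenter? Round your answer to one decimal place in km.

(-12.8, 53.5)

Circle about each station: (x + 39.0)² + (y − 27.7)² = 36.77²; (x − 31.2)² + (y + 44.1)² = 107.06²; (x − 76.4)² + (y + 36.3)² = 126.57².
Subtracting the P equation from the Q and R equations removes the quadratic terms:
140.4 x − 143.6 y = -9479.85
230.8 x − 128.0 y = -9801.57
Solving the 2×2 system: x ≈ -12.8, y ≈ 53.5 km.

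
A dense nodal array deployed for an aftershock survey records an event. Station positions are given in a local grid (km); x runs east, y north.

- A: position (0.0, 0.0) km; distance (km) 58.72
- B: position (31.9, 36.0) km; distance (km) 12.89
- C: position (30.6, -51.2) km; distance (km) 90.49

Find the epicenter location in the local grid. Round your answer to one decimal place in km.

x ≈ 44.6 km, y ≈ 38.2 km

Circle about each station: x² + y² = 58.72²; (x − 31.9)² + (y − 36.0)² = 12.89²; (x − 30.6)² + (y + 51.2)² = 90.49².
Subtracting pairs of circle equations eliminates x²+y² and gives linear equations (the radical axes):
63.8 x + 72.0 y = 5595.50
61.2 x − 102.4 y = -1182.60
Solving the 2×2 system: x ≈ 44.6, y ≈ 38.2 km.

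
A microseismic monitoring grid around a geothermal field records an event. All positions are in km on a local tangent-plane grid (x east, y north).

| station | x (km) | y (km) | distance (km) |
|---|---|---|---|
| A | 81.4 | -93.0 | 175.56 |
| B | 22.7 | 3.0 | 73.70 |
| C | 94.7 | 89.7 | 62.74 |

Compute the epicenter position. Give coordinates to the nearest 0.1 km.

x ≈ 33.5 km, y ≈ 75.9 km

Circle about each station: (x − 81.4)² + (y + 93.0)² = 175.56²; (x − 22.7)² + (y − 3.0)² = 73.70²; (x − 94.7)² + (y − 89.7)² = 62.74².
Subtracting the A equation from the B and C equations removes the quadratic terms:
-117.4 x + 192.0 y = 10638.95
26.6 x + 365.4 y = 28624.23
Solving the 2×2 system: x ≈ 33.5, y ≈ 75.9 km.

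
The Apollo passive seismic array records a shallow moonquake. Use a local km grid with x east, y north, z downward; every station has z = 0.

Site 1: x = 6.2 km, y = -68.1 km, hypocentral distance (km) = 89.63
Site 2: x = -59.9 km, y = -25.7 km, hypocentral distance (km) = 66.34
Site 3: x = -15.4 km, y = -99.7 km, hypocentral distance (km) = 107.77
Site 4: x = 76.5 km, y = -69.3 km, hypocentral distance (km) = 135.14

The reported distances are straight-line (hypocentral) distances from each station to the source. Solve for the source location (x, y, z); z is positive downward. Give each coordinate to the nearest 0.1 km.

Each station gives a sphere (x−x_i)² + (y−y_i)² + z² = d_i² (stations at z=0).
Subtracting the Site 1 sphere from Site 2 and Site 3: z² cancels, leaving linear equations in x and y:
-132.2 x + 84.8 y = 3204.99
-43.2 x − 63.2 y = 1920.36
Solving: x ≈ -30.404, y ≈ -9.603 km (keep extra digits for the depth step; rounded: -30.4, -9.6).
Then from the Site 1 sphere: z² = 89.63² − (x − 6.2)² − (y + 68.1)² with x = -30.404, y = -9.603, so z ≈ 57.200 ≈ 57.2 km.
Check against Site 4 (with the unrounded solution): distance 135.14 ≈ 135.14 km. ✓

x ≈ -30.4 km, y ≈ -9.6 km, depth ≈ 57.2 km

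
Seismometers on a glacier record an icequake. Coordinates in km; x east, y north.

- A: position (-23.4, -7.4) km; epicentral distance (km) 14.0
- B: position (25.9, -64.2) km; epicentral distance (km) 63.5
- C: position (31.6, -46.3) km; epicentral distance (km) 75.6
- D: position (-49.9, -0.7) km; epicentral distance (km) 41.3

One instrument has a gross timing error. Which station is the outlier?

Solve using three stations at a time. Using A, B, D (subtract circle equations pairwise → linear system) gives (x, y) ≈ (-10.2, -11.9).
Distances from that point to each station vs reported:
  A: calculated 14.0 vs reported 14.0 → residual 0.0 km
  B: calculated 63.5 vs reported 63.5 → residual 0.0 km
  C: calculated 54.1 vs reported 75.6 → residual 21.5 km
  D: calculated 41.3 vs reported 41.3 → residual 0.0 km
A, B, D are mutually consistent (residuals ≈ 0); C is off by 21.5 km.

C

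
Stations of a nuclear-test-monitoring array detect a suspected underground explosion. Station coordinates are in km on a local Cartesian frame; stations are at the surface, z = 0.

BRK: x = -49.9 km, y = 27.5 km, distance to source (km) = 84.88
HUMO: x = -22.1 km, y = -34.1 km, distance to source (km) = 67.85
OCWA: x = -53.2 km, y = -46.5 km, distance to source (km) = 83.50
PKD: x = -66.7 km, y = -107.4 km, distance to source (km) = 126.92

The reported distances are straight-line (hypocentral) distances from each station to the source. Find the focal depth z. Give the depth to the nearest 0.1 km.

Each station gives a sphere (x−x_i)² + (y−y_i)² + z² = d_i² (stations at z=0).
Subtracting the BRK sphere from HUMO and OCWA: z² cancels, leaving linear equations in x and y:
55.6 x − 123.2 y = 1005.95
-6.6 x − 148.0 y = 1978.59
Solving: x ≈ -10.494, y ≈ -12.901 km (keep extra digits for the depth step; rounded: -10.5, -12.9).
Then from the BRK sphere: z² = 84.88² − (x + 49.9)² − (y − 27.5)² with x = -10.494, y = -12.901, so z ≈ 63.400 ≈ 63.4 km.

63.4 km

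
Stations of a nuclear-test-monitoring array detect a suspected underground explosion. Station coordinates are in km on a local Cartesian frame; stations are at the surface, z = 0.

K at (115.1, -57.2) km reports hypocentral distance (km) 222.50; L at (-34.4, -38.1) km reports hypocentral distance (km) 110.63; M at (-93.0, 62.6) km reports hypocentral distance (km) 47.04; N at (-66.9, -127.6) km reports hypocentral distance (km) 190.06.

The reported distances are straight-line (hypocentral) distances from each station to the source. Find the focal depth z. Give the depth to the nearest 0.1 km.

z ≈ 41.2 km

Each station gives a sphere (x−x_i)² + (y−y_i)² + z² = d_i² (stations at z=0).
Subtracting the K sphere from L and M: z² cancels, leaving linear equations in x and y:
-299.0 x + 38.2 y = 23382.37
-416.2 x + 239.6 y = 43341.40
Solving: x ≈ -70.805, y ≈ 57.898 km (keep extra digits for the depth step; rounded: -70.8, 57.9).
Then from the K sphere: z² = 222.50² − (x − 115.1)² − (y + 57.2)² with x = -70.805, y = 57.898, so z ≈ 41.207 ≈ 41.2 km.
Check against N (with the unrounded solution): distance 190.06 ≈ 190.06 km. ✓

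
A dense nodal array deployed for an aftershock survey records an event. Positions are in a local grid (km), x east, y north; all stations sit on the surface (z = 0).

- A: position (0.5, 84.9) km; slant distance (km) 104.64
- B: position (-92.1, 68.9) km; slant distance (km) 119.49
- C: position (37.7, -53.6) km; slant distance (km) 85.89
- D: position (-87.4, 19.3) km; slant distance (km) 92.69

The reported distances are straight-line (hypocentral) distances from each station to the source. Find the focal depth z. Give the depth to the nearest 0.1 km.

Each station gives a sphere (x−x_i)² + (y−y_i)² + z² = d_i² (stations at z=0).
Subtracting the A sphere from B and C: z² cancels, leaving linear equations in x and y:
-185.2 x − 32.0 y = 2693.03
74.4 x − 277.0 y = 658.43
Solving: x ≈ -13.504, y ≈ -6.004 km (keep extra digits for the depth step; rounded: -13.5, -6.0).
Then from the A sphere: z² = 104.64² − (x − 0.5)² − (y − 84.9)² with x = -13.504, y = -6.004, so z ≈ 49.899 ≈ 49.9 km.

depth ≈ 49.9 km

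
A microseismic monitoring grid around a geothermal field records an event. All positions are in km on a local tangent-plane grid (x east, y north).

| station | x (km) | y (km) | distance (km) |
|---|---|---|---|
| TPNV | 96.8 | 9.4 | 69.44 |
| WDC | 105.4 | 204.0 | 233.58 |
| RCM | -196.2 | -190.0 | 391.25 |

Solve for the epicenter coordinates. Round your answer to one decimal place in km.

157.9 km east, -23.6 km north

Circle about each station: (x − 96.8)² + (y − 9.4)² = 69.44²; (x − 105.4)² + (y − 204.0)² = 233.58²; (x + 196.2)² + (y + 190.0)² = 391.25².
Subtracting the TPNV equation from the WDC and RCM equations removes the quadratic terms:
17.2 x + 389.2 y = -6471.14
-586.0 x − 398.8 y = -83118.81
Solving the 2×2 system: x ≈ 157.9, y ≈ -23.6 km.
Check against TPNV (with the unrounded x, y): √((x − 96.8)²+(y − 9.4)²) = 69.45 ≈ 69.44 km. ✓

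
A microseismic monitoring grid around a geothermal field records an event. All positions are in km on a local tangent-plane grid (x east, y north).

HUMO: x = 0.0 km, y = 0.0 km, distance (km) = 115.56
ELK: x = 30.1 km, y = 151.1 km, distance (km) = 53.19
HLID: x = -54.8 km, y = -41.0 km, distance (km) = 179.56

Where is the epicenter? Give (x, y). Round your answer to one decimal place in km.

Circle about each station: x² + y² = 115.56²; (x − 30.1)² + (y − 151.1)² = 53.19²; (x + 54.8)² + (y + 41.0)² = 179.56².
Subtracting pairs of circle equations eliminates x²+y² and gives linear equations (the radical axes):
60.2 x + 302.2 y = 34262.16
-109.6 x − 82.0 y = -14203.64
Solving the 2×2 system: x ≈ 52.6, y ≈ 102.9 km.

(52.6, 102.9)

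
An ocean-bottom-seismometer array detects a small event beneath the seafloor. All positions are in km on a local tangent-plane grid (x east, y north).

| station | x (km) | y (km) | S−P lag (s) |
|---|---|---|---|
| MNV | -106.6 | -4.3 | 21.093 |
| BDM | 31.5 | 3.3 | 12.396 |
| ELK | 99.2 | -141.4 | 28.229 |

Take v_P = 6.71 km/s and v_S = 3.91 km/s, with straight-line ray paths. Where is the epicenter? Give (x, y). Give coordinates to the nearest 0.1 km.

Distance from S−P lag: d = Δt · v_P v_S / (v_P − v_S) = Δt · (6.71·3.91)/(6.71−3.91) ≈ 9.3700·Δt.
So d_MNV = 197.64, d_BDM = 116.15, d_ELK = 264.51 km.
Circle about each station: (x + 106.6)² + (y + 4.3)² = 197.64²; (x − 31.5)² + (y − 3.3)² = 116.15²; (x − 99.2)² + (y + 141.4)² = 264.51².
Subtracting the MNV equation from the BDM and ELK equations removes the quadratic terms:
276.2 x + 15.2 y = 15191.84
411.6 x − 274.2 y = -12451.42
Solving the 2×2 system: x ≈ 48.5, y ≈ 118.2 km.

(48.5, 118.2)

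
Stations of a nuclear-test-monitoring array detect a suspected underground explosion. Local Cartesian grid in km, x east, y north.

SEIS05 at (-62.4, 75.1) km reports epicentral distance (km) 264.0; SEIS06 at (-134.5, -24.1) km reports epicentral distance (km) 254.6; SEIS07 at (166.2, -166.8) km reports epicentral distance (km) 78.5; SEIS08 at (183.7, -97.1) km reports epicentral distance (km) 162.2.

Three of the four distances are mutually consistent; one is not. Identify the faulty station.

Solve using three stations at a time. Using SEIS05, SEIS06, SEIS07 (subtract circle equations pairwise → linear system) gives (x, y) ≈ (93.1, -138.3).
Distances from that point to each station vs reported:
  SEIS05: calculated 264.0 vs reported 264.0 → residual 0.0 km
  SEIS06: calculated 254.6 vs reported 254.6 → residual 0.0 km
  SEIS07: calculated 78.5 vs reported 78.5 → residual 0.0 km
  SEIS08: calculated 99.5 vs reported 162.2 → residual 62.7 km
SEIS05, SEIS06, SEIS07 are mutually consistent (residuals ≈ 0); SEIS08 is off by 62.7 km.

SEIS08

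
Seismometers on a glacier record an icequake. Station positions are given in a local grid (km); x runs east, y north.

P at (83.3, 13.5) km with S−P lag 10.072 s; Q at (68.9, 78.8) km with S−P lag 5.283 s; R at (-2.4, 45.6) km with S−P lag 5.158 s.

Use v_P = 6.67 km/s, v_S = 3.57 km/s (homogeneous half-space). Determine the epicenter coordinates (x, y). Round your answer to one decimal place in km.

(29.5, 69.1)

Distance from S−P lag: d = Δt · v_P v_S / (v_P − v_S) = Δt · (6.67·3.57)/(6.67−3.57) ≈ 7.6813·Δt.
So d_P = 77.37, d_Q = 40.58, d_R = 39.62 km.
Circle about each station: (x − 83.3)² + (y − 13.5)² = 77.37²; (x − 68.9)² + (y − 78.8)² = 40.58²; (x + 2.4)² + (y − 45.6)² = 39.62².
Subtracting pairs of circle equations eliminates x²+y² and gives linear equations (the radical axes):
-28.8 x + 130.6 y = 8174.89
-171.4 x + 64.2 y = -619.65
Solving the 2×2 system: x ≈ 29.5, y ≈ 69.1 km.
Check against P (with the unrounded x, y): √((x − 83.3)²+(y − 13.5)²) = 77.37 ≈ 77.37 km. ✓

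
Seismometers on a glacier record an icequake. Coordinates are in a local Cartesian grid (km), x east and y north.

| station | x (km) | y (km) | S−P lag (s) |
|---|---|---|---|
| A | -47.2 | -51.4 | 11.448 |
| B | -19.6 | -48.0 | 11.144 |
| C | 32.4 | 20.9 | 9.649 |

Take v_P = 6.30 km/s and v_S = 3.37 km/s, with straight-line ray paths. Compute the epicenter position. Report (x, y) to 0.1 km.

(-36.8, 30.9)

Distance from S−P lag: d = Δt · v_P v_S / (v_P − v_S) = Δt · (6.30·3.37)/(6.30−3.37) ≈ 7.2461·Δt.
So d_A = 82.95, d_B = 80.75, d_C = 69.92 km.
Circle about each station: (x + 47.2)² + (y + 51.4)² = 82.95²; (x + 19.6)² + (y + 48.0)² = 80.75²; (x − 32.4)² + (y − 20.9)² = 69.92².
Subtracting the A equation from the B and C equations removes the quadratic terms:
55.2 x + 6.8 y = -1821.50
159.2 x + 144.6 y = -1391.33
Solving the 2×2 system: x ≈ -36.8, y ≈ 30.9 km.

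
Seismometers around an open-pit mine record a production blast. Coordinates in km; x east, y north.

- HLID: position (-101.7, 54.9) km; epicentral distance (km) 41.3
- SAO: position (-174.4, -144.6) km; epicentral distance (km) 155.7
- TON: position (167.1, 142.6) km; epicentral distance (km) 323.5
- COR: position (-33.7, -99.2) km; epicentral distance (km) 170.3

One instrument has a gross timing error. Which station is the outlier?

SAO

Solve using three stations at a time. Using HLID, TON, COR (subtract circle equations pairwise → linear system) gives (x, y) ≈ (-138.1, 35.3).
Distances from that point to each station vs reported:
  HLID: calculated 41.3 vs reported 41.3 → residual 0.0 km
  SAO: calculated 183.6 vs reported 155.7 → residual 27.9 km
  TON: calculated 323.5 vs reported 323.5 → residual 0.0 km
  COR: calculated 170.3 vs reported 170.3 → residual 0.0 km
HLID, TON, COR are mutually consistent (residuals ≈ 0); SAO is off by 27.9 km.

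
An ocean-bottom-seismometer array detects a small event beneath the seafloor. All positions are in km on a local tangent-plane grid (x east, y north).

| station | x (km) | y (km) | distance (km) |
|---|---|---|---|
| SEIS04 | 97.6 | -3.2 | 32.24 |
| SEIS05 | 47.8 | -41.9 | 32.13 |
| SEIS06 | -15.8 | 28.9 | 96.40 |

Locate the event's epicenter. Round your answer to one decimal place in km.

Circle about each station: (x − 97.6)² + (y + 3.2)² = 32.24²; (x − 47.8)² + (y + 41.9)² = 32.13²; (x + 15.8)² + (y − 28.9)² = 96.40².
Subtracting pairs of circle equations eliminates x²+y² and gives linear equations (the radical axes):
-99.6 x − 77.4 y = -5488.47
-226.8 x + 64.2 y = -16704.69
Solving the 2×2 system: x ≈ 68.7, y ≈ -17.5 km.

(68.7, -17.5)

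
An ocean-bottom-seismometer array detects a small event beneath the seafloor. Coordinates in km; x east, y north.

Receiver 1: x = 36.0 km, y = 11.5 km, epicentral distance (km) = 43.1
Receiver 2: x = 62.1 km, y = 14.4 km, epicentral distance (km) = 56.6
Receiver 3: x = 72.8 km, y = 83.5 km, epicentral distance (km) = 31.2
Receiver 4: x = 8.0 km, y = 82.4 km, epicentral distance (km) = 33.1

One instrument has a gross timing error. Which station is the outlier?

Receiver 3

Solve using three stations at a time. Using Receiver 1, Receiver 2, Receiver 4 (subtract circle equations pairwise → linear system) gives (x, y) ≈ (19.0, 51.1).
Distances from that point to each station vs reported:
  Receiver 1: calculated 43.1 vs reported 43.1 → residual 0.0 km
  Receiver 2: calculated 56.6 vs reported 56.6 → residual 0.0 km
  Receiver 3: calculated 62.8 vs reported 31.2 → residual 31.6 km
  Receiver 4: calculated 33.1 vs reported 33.1 → residual 0.0 km
Receiver 1, Receiver 2, Receiver 4 are mutually consistent (residuals ≈ 0); Receiver 3 is off by 31.6 km.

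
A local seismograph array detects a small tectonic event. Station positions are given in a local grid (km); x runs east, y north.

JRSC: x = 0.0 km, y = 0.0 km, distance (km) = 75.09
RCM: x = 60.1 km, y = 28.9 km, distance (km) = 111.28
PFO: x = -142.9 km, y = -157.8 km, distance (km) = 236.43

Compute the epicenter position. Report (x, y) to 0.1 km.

(-47.2, 58.4)

Circle about each station: x² + y² = 75.09²; (x − 60.1)² + (y − 28.9)² = 111.28²; (x + 142.9)² + (y + 157.8)² = 236.43².
Subtracting the JRSC equation from the RCM and PFO equations removes the quadratic terms:
120.2 x + 57.8 y = -2297.51
-285.8 x − 315.6 y = -4939.39
Solving the 2×2 system: x ≈ -47.2, y ≈ 58.4 km.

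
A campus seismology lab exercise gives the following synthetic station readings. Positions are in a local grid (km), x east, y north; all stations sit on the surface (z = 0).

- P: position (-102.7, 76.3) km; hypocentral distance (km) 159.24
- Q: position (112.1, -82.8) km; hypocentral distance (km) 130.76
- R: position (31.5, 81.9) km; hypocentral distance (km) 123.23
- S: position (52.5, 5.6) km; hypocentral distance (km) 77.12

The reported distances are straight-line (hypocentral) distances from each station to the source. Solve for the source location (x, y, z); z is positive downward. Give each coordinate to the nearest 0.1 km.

x ≈ 6.7 km, y ≈ -26.5 km, depth ≈ 53.1 km

Each station gives a sphere (x−x_i)² + (y−y_i)² + z² = d_i² (stations at z=0).
Subtracting the P sphere from Q and R: z² cancels, leaving linear equations in x and y:
429.6 x − 318.2 y = 11312.47
268.4 x + 11.2 y = 1502.62
Solving: x ≈ 6.704, y ≈ -26.500 km (keep extra digits for the depth step; rounded: 6.7, -26.5).
Then from the P sphere: z² = 159.24² − (x + 102.7)² − (y − 76.3)² with x = 6.704, y = -26.500, so z ≈ 53.107 ≈ 53.1 km.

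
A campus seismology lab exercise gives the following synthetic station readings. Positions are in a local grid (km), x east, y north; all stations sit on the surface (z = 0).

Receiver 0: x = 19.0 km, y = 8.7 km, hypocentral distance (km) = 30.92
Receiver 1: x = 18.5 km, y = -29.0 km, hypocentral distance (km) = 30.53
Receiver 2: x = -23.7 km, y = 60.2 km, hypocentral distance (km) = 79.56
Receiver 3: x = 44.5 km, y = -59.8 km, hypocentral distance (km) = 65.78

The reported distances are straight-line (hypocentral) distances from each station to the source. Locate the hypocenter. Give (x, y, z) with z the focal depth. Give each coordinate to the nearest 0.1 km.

Each station gives a sphere (x−x_i)² + (y−y_i)² + z² = d_i² (stations at z=0).
Subtracting the Receiver 0 sphere from Receiver 1 and Receiver 2: z² cancels, leaving linear equations in x and y:
-1.0 x − 75.4 y = 770.53
-85.4 x + 103.0 y = -1624.71
Solving: x ≈ 6.594, y ≈ -10.307 km (keep extra digits for the depth step; rounded: 6.6, -10.3).
Then from the Receiver 0 sphere: z² = 30.92² − (x − 19.0)² − (y − 8.7)² with x = 6.594, y = -10.307, so z ≈ 20.997 ≈ 21.0 km.

x ≈ 6.6 km, y ≈ -10.3 km, depth ≈ 21.0 km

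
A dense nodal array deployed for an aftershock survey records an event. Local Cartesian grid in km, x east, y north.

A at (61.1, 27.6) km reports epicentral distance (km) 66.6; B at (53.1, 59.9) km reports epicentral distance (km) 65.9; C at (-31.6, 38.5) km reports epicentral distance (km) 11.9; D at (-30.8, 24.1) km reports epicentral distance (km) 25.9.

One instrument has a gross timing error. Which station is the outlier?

C

Solve using three stations at a time. Using A, B, D (subtract circle equations pairwise → linear system) gives (x, y) ≈ (-5.5, 29.7).
Distances from that point to each station vs reported:
  A: calculated 66.6 vs reported 66.6 → residual 0.0 km
  B: calculated 65.9 vs reported 65.9 → residual 0.0 km
  C: calculated 27.6 vs reported 11.9 → residual 15.7 km
  D: calculated 25.9 vs reported 25.9 → residual 0.0 km
A, B, D are mutually consistent (residuals ≈ 0); C is off by 15.7 km.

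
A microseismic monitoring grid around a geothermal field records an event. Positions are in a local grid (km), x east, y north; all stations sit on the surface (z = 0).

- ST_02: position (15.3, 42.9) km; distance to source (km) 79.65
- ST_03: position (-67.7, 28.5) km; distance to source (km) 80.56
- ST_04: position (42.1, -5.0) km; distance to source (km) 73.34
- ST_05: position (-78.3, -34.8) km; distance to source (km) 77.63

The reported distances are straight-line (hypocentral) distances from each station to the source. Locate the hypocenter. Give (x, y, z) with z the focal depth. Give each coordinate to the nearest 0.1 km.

x ≈ -16.3 km, y ≈ -16.3 km, depth ≈ 42.9 km

Each station gives a sphere (x−x_i)² + (y−y_i)² + z² = d_i² (stations at z=0).
Subtracting the ST_02 sphere from ST_03 and ST_04: z² cancels, leaving linear equations in x and y:
-166.0 x − 28.8 y = 3175.25
53.6 x − 95.8 y = 688.28
Solving: x ≈ -16.299, y ≈ -16.304 km (keep extra digits for the depth step; rounded: -16.3, -16.3).
Then from the ST_02 sphere: z² = 79.65² − (x − 15.3)² − (y − 42.9)² with x = -16.299, y = -16.304, so z ≈ 42.901 ≈ 42.9 km.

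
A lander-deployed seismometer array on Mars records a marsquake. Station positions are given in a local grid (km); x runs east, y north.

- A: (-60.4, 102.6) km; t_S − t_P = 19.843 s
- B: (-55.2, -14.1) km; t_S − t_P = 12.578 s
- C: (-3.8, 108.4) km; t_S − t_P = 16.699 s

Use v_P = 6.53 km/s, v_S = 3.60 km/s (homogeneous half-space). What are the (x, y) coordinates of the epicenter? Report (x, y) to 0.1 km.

x ≈ 45.7 km, y ≈ -16.1 km

Distance from S−P lag: d = Δt · v_P v_S / (v_P − v_S) = Δt · (6.53·3.60)/(6.53−3.60) ≈ 8.0232·Δt.
So d_A = 159.20, d_B = 100.92, d_C = 133.98 km.
Circle about each station: (x + 60.4)² + (y − 102.6)² = 159.20²; (x + 55.2)² + (y + 14.1)² = 100.92²; (x + 3.8)² + (y − 108.4)² = 133.98².
Subtracting pairs of circle equations eliminates x²+y² and gives linear equations (the radical axes):
10.4 x − 233.4 y = 4230.72
113.2 x + 11.6 y = 4984.08
Solving the 2×2 system: x ≈ 45.7, y ≈ -16.1 km.
Check against A (with the unrounded x, y): √((x + 60.4)²+(y − 102.6)²) = 159.19 ≈ 159.20 km. ✓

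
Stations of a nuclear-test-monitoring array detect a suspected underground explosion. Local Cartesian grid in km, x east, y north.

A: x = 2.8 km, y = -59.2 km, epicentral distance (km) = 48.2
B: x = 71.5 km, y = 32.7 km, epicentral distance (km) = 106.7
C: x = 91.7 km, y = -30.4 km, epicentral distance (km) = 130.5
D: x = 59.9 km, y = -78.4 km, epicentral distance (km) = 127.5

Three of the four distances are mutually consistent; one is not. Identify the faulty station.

Solve using three stations at a time. Using B, C, D (subtract circle equations pairwise → linear system) gives (x, y) ≈ (-32.6, 9.3).
Distances from that point to each station vs reported:
  A: calculated 77.1 vs reported 48.2 → residual 28.9 km
  B: calculated 106.7 vs reported 106.7 → residual 0.0 km
  C: calculated 130.5 vs reported 130.5 → residual 0.0 km
  D: calculated 127.5 vs reported 127.5 → residual 0.0 km
B, C, D are mutually consistent (residuals ≈ 0); A is off by 28.9 km.

A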